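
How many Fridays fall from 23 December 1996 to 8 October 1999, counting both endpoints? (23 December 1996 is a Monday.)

23 December 1996 is a Monday; the first Friday on or after it is 27 December 1996 (4 days later).
From 27 December 1996 to 8 October 1999: 4 + 365 + 365 + 281 = 1015 days (rest of 1996, 1997, 1998, to 8 October 1999 in 1999).
1015 ÷ 7 = 145 full weeks with remainder 0, so 145 more Fridays after the first → 146.

146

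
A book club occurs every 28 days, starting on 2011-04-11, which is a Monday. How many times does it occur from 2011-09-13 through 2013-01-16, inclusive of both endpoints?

Occurrences land 28·i days after 2011-04-11 for i = 0, 1, 2, …
2011-09-13 is 155 days after the start; 155 ÷ 28 = 5 remainder 15; since the remainder is 15, round up to i = 6. First occurrence in the window: #7 on 2011-09-26 (6×28 = 168 days in).
2013-01-16 is 646 days after the start; 646 ÷ 28 = 23 remainder 2. Last occurrence in the window: #24 on 2013-01-14.
Occurrences #7 through #24: 18 in total.

18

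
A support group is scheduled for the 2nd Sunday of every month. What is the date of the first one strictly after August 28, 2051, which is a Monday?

August 2051 starts on a Tuesday; its first Sunday is the 6th, so the 2nd Sunday is the 13th — August 13, 2051.
That is not after August 28, 2051, so look at September 2051.
September 2051 starts on a Friday; its first Sunday is the 3rd, so the 2nd Sunday is the 10th — September 10, 2051.

September 10, 2051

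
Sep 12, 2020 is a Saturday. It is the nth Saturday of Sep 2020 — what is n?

Day 12 falls in week ⌈12/7⌉ of the month.
Days 1–7 hold the 1st Saturday, 8–14 the 2nd, 15–21 the 3rd, 22–28 the 4th, 29–31 the 5th.
12 is in the range for the 2nd.

2nd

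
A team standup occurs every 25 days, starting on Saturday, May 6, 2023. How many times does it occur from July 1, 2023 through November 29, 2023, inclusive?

Occurrences land 25·i days after May 6, 2023 for i = 0, 1, 2, …
July 1, 2023 is 56 days after the start; 56 ÷ 25 = 2 remainder 6; since the remainder is 6, round up to i = 3. First occurrence in the window: #4 on July 20, 2023 (3×25 = 75 days in).
November 29, 2023 is 207 days after the start; 207 ÷ 25 = 8 remainder 7. Last occurrence in the window: #9 on November 22, 2023.
Occurrences #4 through #9: 6 in total.

6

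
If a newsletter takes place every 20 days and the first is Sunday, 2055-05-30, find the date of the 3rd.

The 3rd occurrence is 2 intervals after the first: 2 × 20 = 40 days after 2055-05-30.
May has 31 days — 1 day to the end of May leaves 39.
June has 30 days (9 left).
9 days into July → 2055-07-09.

2055-07-09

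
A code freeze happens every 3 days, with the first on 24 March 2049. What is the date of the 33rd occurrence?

28 June 2049

The 33rd occurrence is 32 intervals after the first: 32 × 3 = 96 days after 24 March 2049.
March has 31 days — 7 days to the end of March leaves 89.
April has 30 days (59 left).
May has 31 days (28 left).
28 days into June → 28 June 2049.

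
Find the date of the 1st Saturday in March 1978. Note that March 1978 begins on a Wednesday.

March 1978 begins on a Wednesday, so the first Saturday is March 4 (3 days later).

March 4, 1978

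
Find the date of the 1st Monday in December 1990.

1990-12-03

December 1990 begins on a Saturday, so the first Monday is December 3 (2 days later).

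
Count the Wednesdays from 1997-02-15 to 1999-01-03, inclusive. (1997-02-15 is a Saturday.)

1997-02-15 is a Saturday; the first Wednesday on or after it is 1997-02-19 (4 days later).
From 1997-02-19 to 1999-01-03: 315 + 365 + 3 = 683 days (rest of 1997, 1998, to 1999-01-03 in 1999).
683 ÷ 7 = 97 full weeks with remainder 4, so 97 more Wednesdays after the first → 98.

98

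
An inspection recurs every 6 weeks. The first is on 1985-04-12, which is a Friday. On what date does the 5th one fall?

The 5th occurrence is 4 intervals after the first: 4 × 42 = 168 days after 1985-04-12.
April has 30 days — 18 days to the end of April leaves 150.
May has 31 days (119 left).
June has 30 days (89 left).
July has 31 days (58 left).
August has 31 days (27 left).
27 days into September → 1985-09-27.

1985-09-27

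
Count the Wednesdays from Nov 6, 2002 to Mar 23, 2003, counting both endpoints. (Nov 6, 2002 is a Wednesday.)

20

Nov 6, 2002 is a Wednesday; the first Wednesday on or after it is Nov 6, 2002.
From Nov 6, 2002 to Mar 23, 2003: 24 + 31 + 31 + 28 + 23 = 137 days (rest of Nov, Dec, Jan, Feb, Mar).
137 ÷ 7 = 19 full weeks with remainder 4, so 19 more Wednesdays after the first → 20.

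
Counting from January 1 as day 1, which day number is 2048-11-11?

316

Days in months before November: 31 + 29 + 31 + 30 + 31 + 30 + 31 + 31 + 30 + 31 = 305.
Plus 11 days into November → day 316.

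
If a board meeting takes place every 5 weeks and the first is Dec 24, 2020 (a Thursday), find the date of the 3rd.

The 3rd occurrence is 2 intervals after the first: 2 × 35 = 70 days after Dec 24, 2020.
Dec has 31 days — 7 days to the end of Dec leaves 63.
Jan has 31 days (32 left).
Feb has 28 days (4 left).
4 days into Mar → Mar 4, 2021.

Mar 4, 2021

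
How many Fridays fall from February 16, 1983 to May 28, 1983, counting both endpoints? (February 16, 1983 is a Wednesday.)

February 16, 1983 is a Wednesday; the first Friday on or after it is February 18, 1983 (2 days later).
From February 18, 1983 to May 28, 1983: 10 + 31 + 30 + 28 = 99 days (rest of February, March, April, May).
99 ÷ 7 = 14 full weeks with remainder 1, so 14 more Fridays after the first → 15.

15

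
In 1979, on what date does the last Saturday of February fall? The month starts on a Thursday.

February 1979 begins on a Thursday, so the first Saturday is February 3 (2 days later).
February 1979 has 28 days. Adding weeks: 3, 10, 17, 24 — the last one ≤ 28 is the 24th.

24 February 1979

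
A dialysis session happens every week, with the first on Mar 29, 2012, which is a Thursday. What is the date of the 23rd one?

The 23rd occurrence is 22 intervals after the first: 22 × 7 = 154 days after Mar 29, 2012.
Mar has 31 days — 2 days to the end of Mar leaves 152.
Apr has 30 days (122 left).
May has 31 days (91 left).
Jun has 30 days (61 left).
Jul has 31 days (30 left).
30 days into Aug → Aug 30, 2012.

Aug 30, 2012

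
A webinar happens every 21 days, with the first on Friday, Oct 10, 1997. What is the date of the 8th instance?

Mar 6, 1998

The 8th occurrence is 7 intervals after the first: 7 × 21 = 147 days after Oct 10, 1997.
Oct has 31 days — 21 days to the end of Oct leaves 126.
Nov has 30 days (96 left).
Dec has 31 days (65 left).
Jan has 31 days (34 left).
Feb has 28 days (6 left).
6 days into Mar → Mar 6, 1998.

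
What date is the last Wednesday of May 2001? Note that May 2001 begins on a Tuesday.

May 30, 2001

May 2001 begins on a Tuesday, so the first Wednesday is May 2 (1 day later).
May 2001 has 31 days. Adding weeks: 2, 9, 16, 23, 30 — the last one ≤ 31 is the 30th.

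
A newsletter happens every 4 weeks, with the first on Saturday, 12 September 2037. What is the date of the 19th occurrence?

The 19th occurrence is 18 intervals after the first: 18 × 28 = 504 days after 12 September 2037.
September has 30 days — 18 days to the end of September leaves 486.
From end of September to end of 2037 is 92 days (394 left).
2038 has 365 days (29 left).
29 days into January → 29 January 2039.

29 January 2039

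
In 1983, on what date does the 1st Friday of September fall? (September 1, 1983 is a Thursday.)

1983-09-02

September 1983 begins on a Thursday, so the first Friday is September 2 (1 day later).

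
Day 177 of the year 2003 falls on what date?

26 June 2003

January has 31 days (177 − 31 = 146 remain).
February has 28 days (146 − 28 = 118 remain).
March has 31 days (118 − 31 = 87 remain).
April has 30 days (87 − 30 = 57 remain).
May has 31 days (57 − 31 = 26 remain).
26 into June → June 26.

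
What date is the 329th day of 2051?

November 25, 2051

January has 31 days (329 − 31 = 298 remain).
February has 28 days (298 − 28 = 270 remain).
March has 31 days (270 − 31 = 239 remain).
April has 30 days (239 − 30 = 209 remain).
May has 31 days (209 − 31 = 178 remain).
June has 30 days (178 − 30 = 148 remain).
July has 31 days (148 − 31 = 117 remain).
August has 31 days (117 − 31 = 86 remain).
September has 30 days (86 − 30 = 56 remain).
October has 31 days (56 − 31 = 25 remain).
25 into November → November 25.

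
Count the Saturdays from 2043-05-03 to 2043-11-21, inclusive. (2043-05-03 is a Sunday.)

29

2043-05-03 is a Sunday; the first Saturday on or after it is 2043-05-09 (6 days later).
From 2043-05-09 to 2043-11-21: 22 + 30 + 31 + 31 + 30 + 31 + 21 = 196 days (rest of May, June, July, August, September, October, November).
196 ÷ 7 = 28 full weeks with remainder 0, so 28 more Saturdays after the first → 29.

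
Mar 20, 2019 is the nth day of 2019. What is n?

79

Days in months before Mar: 31 + 28 = 59.
Plus 20 days into Mar → day 79.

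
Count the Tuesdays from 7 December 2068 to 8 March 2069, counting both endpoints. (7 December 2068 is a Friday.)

13

7 December 2068 is a Friday; the first Tuesday on or after it is 11 December 2068 (4 days later).
From 11 December 2068 to 8 March 2069: 20 + 31 + 28 + 8 = 87 days (rest of December, January, February, March).
87 ÷ 7 = 12 full weeks with remainder 3, so 12 more Tuesdays after the first → 13.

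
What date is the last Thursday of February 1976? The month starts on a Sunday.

26 February 1976

February 1976 begins on a Sunday, so the first Thursday is February 5 (4 days later).
February 1976 has 29 days. Adding weeks: 5, 12, 19, 26 — the last one ≤ 29 is the 26th.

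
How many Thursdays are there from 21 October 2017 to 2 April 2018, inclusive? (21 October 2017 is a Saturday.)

23

21 October 2017 is a Saturday; the first Thursday on or after it is 26 October 2017 (5 days later).
From 26 October 2017 to 2 April 2018: 5 + 30 + 31 + 31 + 28 + 31 + 2 = 158 days (rest of October, November, December, January, February, March, April).
158 ÷ 7 = 22 full weeks with remainder 4, so 22 more Thursdays after the first → 23.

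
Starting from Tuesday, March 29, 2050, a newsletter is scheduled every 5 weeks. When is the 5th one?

The 5th occurrence is 4 intervals after the first: 4 × 35 = 140 days after March 29, 2050.
March has 31 days — 2 days to the end of March leaves 138.
April has 30 days (108 left).
May has 31 days (77 left).
June has 30 days (47 left).
July has 31 days (16 left).
16 days into August → August 16, 2050.

August 16, 2050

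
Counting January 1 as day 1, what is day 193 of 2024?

July 11, 2024

January has 31 days (193 − 31 = 162 remain).
February has 29 days (162 − 29 = 133 remain).
March has 31 days (133 − 31 = 102 remain).
April has 30 days (102 − 30 = 72 remain).
May has 31 days (72 − 31 = 41 remain).
June has 30 days (41 − 30 = 11 remain).
11 into July → July 11.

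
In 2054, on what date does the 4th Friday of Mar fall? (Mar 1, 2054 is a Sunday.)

Mar 27, 2054

Mar 2054 begins on a Sunday, so the first Friday is Mar 6 (5 days later).
The 4th Friday is 3 weeks later: 6 + 21 = 27.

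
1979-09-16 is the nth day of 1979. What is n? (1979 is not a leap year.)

Days in months before September: 31 + 28 + 31 + 30 + 31 + 30 + 31 + 31 = 243.
Plus 16 days into September → day 259.

259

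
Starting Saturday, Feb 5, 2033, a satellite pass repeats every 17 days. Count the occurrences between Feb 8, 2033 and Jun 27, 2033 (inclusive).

Occurrences land 17·i days after Feb 5, 2033 for i = 0, 1, 2, …
Feb 8, 2033 is 3 days after the start; 3 ÷ 17 = 0 remainder 3; since the remainder is 3, round up to i = 1. First occurrence in the window: #2 on Feb 22, 2033 (1×17 = 17 days in).
Jun 27, 2033 is 142 days after the start; 142 ÷ 17 = 8 remainder 6. Last occurrence in the window: #9 on Jun 21, 2033.
Occurrences #2 through #9: 8 in total.

8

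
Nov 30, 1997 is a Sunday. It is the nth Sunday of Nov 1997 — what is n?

Day 30 falls in week ⌈30/7⌉ of the month.
Days 1–7 hold the 1st Sunday, 8–14 the 2nd, 15–21 the 3rd, 22–28 the 4th, 29–31 the 5th.
30 is in the range for the 5th.

5th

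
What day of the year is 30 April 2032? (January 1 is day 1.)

Days in months before April: 31 + 29 + 31 = 91.
Plus 30 days into April → day 121.

121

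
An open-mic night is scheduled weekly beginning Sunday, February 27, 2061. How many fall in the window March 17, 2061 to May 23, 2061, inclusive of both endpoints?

10

Occurrences land 7·i days after February 27, 2061 for i = 0, 1, 2, …
March 17, 2061 is 18 days after the start; 18 ÷ 7 = 2 remainder 4; since the remainder is 4, round up to i = 3. First occurrence in the window: #4 on March 20, 2061 (3×7 = 21 days in).
May 23, 2061 is 85 days after the start; 85 ÷ 7 = 12 remainder 1. Last occurrence in the window: #13 on May 22, 2061.
Occurrences #4 through #13: 10 in total.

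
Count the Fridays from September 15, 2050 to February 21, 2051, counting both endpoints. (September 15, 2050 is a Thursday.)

23

September 15, 2050 is a Thursday; the first Friday on or after it is September 16, 2050 (1 day later).
From September 16, 2050 to February 21, 2051: 14 + 31 + 30 + 31 + 31 + 21 = 158 days (rest of September, October, November, December, January, February).
158 ÷ 7 = 22 full weeks with remainder 4, so 22 more Fridays after the first → 23.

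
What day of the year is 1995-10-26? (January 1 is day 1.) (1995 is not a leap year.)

Days in months before October: 31 + 28 + 31 + 30 + 31 + 30 + 31 + 31 + 30 = 273.
Plus 26 days into October → day 299.

299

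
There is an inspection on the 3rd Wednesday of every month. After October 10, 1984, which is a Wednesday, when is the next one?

October 17, 1984

October 1984 starts on a Monday; its first Wednesday is the 3rd, so the 3rd Wednesday is the 17th — October 17, 1984.
October 17, 1984 is after October 10, 1984, so that is the next one.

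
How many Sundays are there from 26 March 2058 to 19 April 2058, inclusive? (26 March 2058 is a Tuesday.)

3

26 March 2058 is a Tuesday; the first Sunday on or after it is 31 March 2058 (5 days later).
From 31 March 2058 to 19 April 2058: 0 + 19 = 19 days (rest of March, April).
19 ÷ 7 = 2 full weeks with remainder 5, so 2 more Sundays after the first → 3.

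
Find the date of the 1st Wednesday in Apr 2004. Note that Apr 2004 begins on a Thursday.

Apr 2004 begins on a Thursday, so the first Wednesday is Apr 7 (6 days later).

Apr 7, 2004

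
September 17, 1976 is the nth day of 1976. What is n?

261

Days in months before September: 31 + 29 + 31 + 30 + 31 + 30 + 31 + 31 = 244.
Plus 17 days into September → day 261.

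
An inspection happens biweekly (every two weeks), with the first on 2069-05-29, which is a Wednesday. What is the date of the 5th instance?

The 5th occurrence is 4 intervals after the first: 4 × 14 = 56 days after 2069-05-29.
May has 31 days — 2 days to the end of May leaves 54.
June has 30 days (24 left).
24 days into July → 2069-07-24.

2069-07-24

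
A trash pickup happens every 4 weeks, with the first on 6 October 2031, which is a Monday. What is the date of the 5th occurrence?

The 5th occurrence is 4 intervals after the first: 4 × 28 = 112 days after 6 October 2031.
October has 31 days — 25 days to the end of October leaves 87.
November has 30 days (57 left).
December has 31 days (26 left).
26 days into January → 26 January 2032.

26 January 2032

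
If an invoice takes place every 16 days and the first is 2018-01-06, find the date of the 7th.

2018-04-12

The 7th occurrence is 6 intervals after the first: 6 × 16 = 96 days after 2018-01-06.
January has 31 days — 25 days to the end of January leaves 71.
February has 28 days (43 left).
March has 31 days (12 left).
12 days into April → 2018-04-12.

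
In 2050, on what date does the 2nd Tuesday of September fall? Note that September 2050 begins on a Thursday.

September 2050 begins on a Thursday, so the first Tuesday is September 6 (5 days later).
The 2nd Tuesday is 1 weeks later: 6 + 7 = 13.

September 13, 2050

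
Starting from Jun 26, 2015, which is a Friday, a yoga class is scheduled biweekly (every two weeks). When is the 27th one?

Jun 24, 2016

The 27th occurrence is 26 intervals after the first: 26 × 14 = 364 days after Jun 26, 2015.
Jun has 30 days — 4 days to the end of Jun leaves 360.
Jul has 31 days (329 left).
Aug has 31 days (298 left).
Sep has 30 days (268 left).
Oct has 31 days (237 left).
Nov has 30 days (207 left).
Dec has 31 days (176 left).
Jan has 31 days (145 left).
Feb has 29 days (116 left).
Mar has 31 days (85 left).
Apr has 30 days (55 left).
May has 31 days (24 left).
24 days into Jun → Jun 24, 2016.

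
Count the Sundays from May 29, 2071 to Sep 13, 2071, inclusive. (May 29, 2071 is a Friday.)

16

May 29, 2071 is a Friday; the first Sunday on or after it is May 31, 2071 (2 days later).
From May 31, 2071 to Sep 13, 2071: 0 + 30 + 31 + 31 + 13 = 105 days (rest of May, Jun, Jul, Aug, Sep).
105 ÷ 7 = 15 full weeks with remainder 0, so 15 more Sundays after the first → 16.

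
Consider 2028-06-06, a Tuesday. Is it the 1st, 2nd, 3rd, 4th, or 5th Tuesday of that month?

Day 6 falls in week ⌈6/7⌉ of the month.
Days 1–7 hold the 1st Tuesday, 8–14 the 2nd, 15–21 the 3rd, 22–28 the 4th, 29–31 the 5th.
6 is in the range for the 1st.

1st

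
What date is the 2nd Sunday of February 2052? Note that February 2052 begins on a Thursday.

11 February 2052

February 2052 begins on a Thursday, so the first Sunday is February 4 (3 days later).
The 2nd Sunday is 1 weeks later: 4 + 7 = 11.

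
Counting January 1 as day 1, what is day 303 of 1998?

January has 31 days (303 − 31 = 272 remain).
February has 28 days (272 − 28 = 244 remain).
March has 31 days (244 − 31 = 213 remain).
April has 30 days (213 − 30 = 183 remain).
May has 31 days (183 − 31 = 152 remain).
June has 30 days (152 − 30 = 122 remain).
July has 31 days (122 − 31 = 91 remain).
August has 31 days (91 − 31 = 60 remain).
September has 30 days (60 − 30 = 30 remain).
30 into October → October 30.

October 30, 1998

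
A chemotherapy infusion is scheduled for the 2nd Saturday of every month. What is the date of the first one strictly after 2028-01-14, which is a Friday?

2028-02-12

January 2028 starts on a Saturday; its first Saturday is the 1st, so the 2nd Saturday is the 8th — 2028-01-08.
That is not after 2028-01-14, so look at February 2028.
February 2028 starts on a Tuesday; its first Saturday is the 5th, so the 2nd Saturday is the 12th — 2028-02-12.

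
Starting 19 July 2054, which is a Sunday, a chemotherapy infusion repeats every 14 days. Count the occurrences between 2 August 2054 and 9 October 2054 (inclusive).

Occurrences land 14·i days after 19 July 2054 for i = 0, 1, 2, …
2 August 2054 is 14 days after the start; 14 ÷ 14 = 1 remainder 0. First occurrence in the window: #2 on 2 August 2054 (1×14 = 14 days in).
9 October 2054 is 82 days after the start; 82 ÷ 14 = 5 remainder 12. Last occurrence in the window: #6 on 27 September 2054.
Occurrences #2 through #6: 5 in total.

5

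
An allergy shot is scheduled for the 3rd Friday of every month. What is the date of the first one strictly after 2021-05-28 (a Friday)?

May 2021 starts on a Saturday; its first Friday is the 7th, so the 3rd Friday is the 21st — 2021-05-21.
That is not after 2021-05-28, so look at June 2021.
June 2021 starts on a Tuesday; its first Friday is the 4th, so the 3rd Friday is the 18th — 2021-06-18.

2021-06-18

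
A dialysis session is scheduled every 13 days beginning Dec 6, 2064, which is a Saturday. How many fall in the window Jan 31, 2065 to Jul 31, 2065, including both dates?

Occurrences land 13·i days after Dec 6, 2064 for i = 0, 1, 2, …
Jan 31, 2065 is 56 days after the start; 56 ÷ 13 = 4 remainder 4; since the remainder is 4, round up to i = 5. First occurrence in the window: #6 on Feb 9, 2065 (5×13 = 65 days in).
Jul 31, 2065 is 237 days after the start; 237 ÷ 13 = 18 remainder 3. Last occurrence in the window: #19 on Jul 28, 2065.
Occurrences #6 through #19: 14 in total.

14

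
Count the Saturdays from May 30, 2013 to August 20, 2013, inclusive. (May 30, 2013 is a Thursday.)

12

May 30, 2013 is a Thursday; the first Saturday on or after it is June 1, 2013 (2 days later).
From June 1, 2013 to August 20, 2013: 29 + 31 + 20 = 80 days (rest of June, July, August).
80 ÷ 7 = 11 full weeks with remainder 3, so 11 more Saturdays after the first → 12.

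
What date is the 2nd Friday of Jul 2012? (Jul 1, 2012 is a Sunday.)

Jul 13, 2012

Jul 2012 begins on a Sunday, so the first Friday is Jul 6 (5 days later).
The 2nd Friday is 1 weeks later: 6 + 7 = 13.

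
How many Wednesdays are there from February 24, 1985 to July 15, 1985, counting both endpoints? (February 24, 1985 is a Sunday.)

20

February 24, 1985 is a Sunday; the first Wednesday on or after it is February 27, 1985 (3 days later).
From February 27, 1985 to July 15, 1985: 1 + 31 + 30 + 31 + 30 + 15 = 138 days (rest of February, March, April, May, June, July).
138 ÷ 7 = 19 full weeks with remainder 5, so 19 more Wednesdays after the first → 20.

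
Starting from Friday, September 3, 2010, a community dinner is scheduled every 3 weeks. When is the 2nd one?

September 24, 2010

The 2nd occurrence is 1 interval after the first: 1 × 21 = 21 days after September 3, 2010.
21 days later is September 24, 2010.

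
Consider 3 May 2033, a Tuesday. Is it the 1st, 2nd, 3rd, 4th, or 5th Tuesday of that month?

Day 3 falls in week ⌈3/7⌉ of the month.
Days 1–7 hold the 1st Tuesday, 8–14 the 2nd, 15–21 the 3rd, 22–28 the 4th, 29–31 the 5th.
3 is in the range for the 1st.

1st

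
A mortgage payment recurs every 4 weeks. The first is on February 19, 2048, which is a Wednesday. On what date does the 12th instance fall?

The 12th occurrence is 11 intervals after the first: 11 × 28 = 308 days after February 19, 2048.
February has 29 days — 10 days to the end of February leaves 298.
March has 31 days (267 left).
April has 30 days (237 left).
May has 31 days (206 left).
June has 30 days (176 left).
July has 31 days (145 left).
August has 31 days (114 left).
September has 30 days (84 left).
October has 31 days (53 left).
November has 30 days (23 left).
23 days into December → December 23, 2048.

December 23, 2048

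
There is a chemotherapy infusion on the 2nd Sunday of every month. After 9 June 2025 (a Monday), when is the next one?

June 2025 starts on a Sunday; its first Sunday is the 1st, so the 2nd Sunday is the 8th — 8 June 2025.
That is not after 9 June 2025, so look at July 2025.
July 2025 starts on a Tuesday; its first Sunday is the 6th, so the 2nd Sunday is the 13th — 13 July 2025.

13 July 2025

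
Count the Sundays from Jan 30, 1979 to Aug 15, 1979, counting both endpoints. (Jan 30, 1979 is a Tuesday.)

Jan 30, 1979 is a Tuesday; the first Sunday on or after it is Feb 4, 1979 (5 days later).
From Feb 4, 1979 to Aug 15, 1979: 24 + 31 + 30 + 31 + 30 + 31 + 15 = 192 days (rest of Feb, Mar, Apr, May, Jun, Jul, Aug).
192 ÷ 7 = 27 full weeks with remainder 3, so 27 more Sundays after the first → 28.

28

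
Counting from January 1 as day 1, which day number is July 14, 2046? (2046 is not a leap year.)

Days in months before July: 31 + 28 + 31 + 30 + 31 + 30 = 181.
Plus 14 days into July → day 195.

195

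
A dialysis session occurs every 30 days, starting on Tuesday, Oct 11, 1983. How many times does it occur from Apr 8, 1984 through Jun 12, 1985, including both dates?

Occurrences land 30·i days after Oct 11, 1983 for i = 0, 1, 2, …
Apr 8, 1984 is 180 days after the start; 180 ÷ 30 = 6 remainder 0. First occurrence in the window: #7 on Apr 8, 1984 (6×30 = 180 days in).
Jun 12, 1985 is 610 days after the start; 610 ÷ 30 = 20 remainder 10. Last occurrence in the window: #21 on Jun 2, 1985.
Occurrences #7 through #21: 15 in total.

15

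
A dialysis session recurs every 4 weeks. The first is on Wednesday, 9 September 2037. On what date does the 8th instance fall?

The 8th occurrence is 7 intervals after the first: 7 × 28 = 196 days after 9 September 2037.
September has 30 days — 21 days to the end of September leaves 175.
October has 31 days (144 left).
November has 30 days (114 left).
December has 31 days (83 left).
January has 31 days (52 left).
February has 28 days (24 left).
24 days into March → 24 March 2038.

24 March 2038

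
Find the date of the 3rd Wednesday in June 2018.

June 2018 begins on a Friday, so the first Wednesday is June 6 (5 days later).
The 3rd Wednesday is 2 weeks later: 6 + 14 = 20.

2018-06-20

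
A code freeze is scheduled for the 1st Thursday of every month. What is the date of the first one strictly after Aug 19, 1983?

Aug 1983 starts on a Monday, so its 1st Thursday is Aug 4, 1983 (3 days in).
That is not after Aug 19, 1983, so look at Sep 1983.
Sep 1983 starts on a Thursday, so its 1st Thursday is Sep 1, 1983.

Sep 1, 1983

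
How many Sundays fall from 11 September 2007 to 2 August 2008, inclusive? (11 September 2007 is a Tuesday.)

11 September 2007 is a Tuesday; the first Sunday on or after it is 16 September 2007 (5 days later).
From 16 September 2007 to 2 August 2008: 106 + 215 = 321 days (rest of 2007, to 2 August 2008 in 2008).
321 ÷ 7 = 45 full weeks with remainder 6, so 45 more Sundays after the first → 46.

46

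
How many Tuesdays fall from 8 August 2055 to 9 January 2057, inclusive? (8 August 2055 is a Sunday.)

8 August 2055 is a Sunday; the first Tuesday on or after it is 10 August 2055 (2 days later).
From 10 August 2055 to 9 January 2057: 143 + 366 + 9 = 518 days (rest of 2055, 2056, to 9 January 2057 in 2057).
518 ÷ 7 = 74 full weeks with remainder 0, so 74 more Tuesdays after the first → 75.

75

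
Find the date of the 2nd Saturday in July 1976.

10 July 1976

The first Saturday of July 1976 is July 3.
The 2nd Saturday is 1 weeks later: 3 + 7 = 10.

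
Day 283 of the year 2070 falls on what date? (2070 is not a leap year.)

October 10, 2070

January has 31 days (283 − 31 = 252 remain).
February has 28 days (252 − 28 = 224 remain).
March has 31 days (224 − 31 = 193 remain).
April has 30 days (193 − 30 = 163 remain).
May has 31 days (163 − 31 = 132 remain).
June has 30 days (132 − 30 = 102 remain).
July has 31 days (102 − 31 = 71 remain).
August has 31 days (71 − 31 = 40 remain).
September has 30 days (40 − 30 = 10 remain).
10 into October → October 10.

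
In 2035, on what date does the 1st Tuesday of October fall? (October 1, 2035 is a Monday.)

2035-10-02

October 2035 begins on a Monday, so the first Tuesday is October 2 (1 day later).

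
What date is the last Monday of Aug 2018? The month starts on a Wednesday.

Aug 2018 begins on a Wednesday, so the first Monday is Aug 6 (5 days later).
Aug 2018 has 31 days. Adding weeks: 6, 13, 20, 27 — the last one ≤ 31 is the 27th.

Aug 27, 2018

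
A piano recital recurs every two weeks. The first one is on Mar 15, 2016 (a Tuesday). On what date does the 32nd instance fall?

The 32nd occurrence is 31 intervals after the first: 31 × 14 = 434 days after Mar 15, 2016.
Mar has 31 days — 16 days to the end of Mar leaves 418.
From end of Mar to end of 2016 is 275 days (143 left).
Jan has 31 days (112 left).
Feb has 28 days (84 left).
Mar has 31 days (53 left).
Apr has 30 days (23 left).
23 days into May → May 23, 2017.

May 23, 2017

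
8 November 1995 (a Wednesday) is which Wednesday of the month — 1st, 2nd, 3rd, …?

2nd

Day 8 falls in week ⌈8/7⌉ of the month.
Days 1–7 hold the 1st Wednesday, 8–14 the 2nd, 15–21 the 3rd, 22–28 the 4th, 29–31 the 5th.
8 is in the range for the 2nd.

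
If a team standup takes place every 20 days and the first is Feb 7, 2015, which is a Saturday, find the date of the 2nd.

The 2nd occurrence is 1 interval after the first: 1 × 20 = 20 days after Feb 7, 2015.
20 days later is Feb 27, 2015.

Feb 27, 2015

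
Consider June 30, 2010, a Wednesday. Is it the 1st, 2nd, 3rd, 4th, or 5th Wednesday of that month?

5th

Day 30 falls in week ⌈30/7⌉ of the month.
Days 1–7 hold the 1st Wednesday, 8–14 the 2nd, 15–21 the 3rd, 22–28 the 4th, 29–31 the 5th.
30 is in the range for the 5th.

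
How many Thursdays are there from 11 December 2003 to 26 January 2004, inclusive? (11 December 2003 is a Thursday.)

11 December 2003 is a Thursday; the first Thursday on or after it is 11 December 2003.
From 11 December 2003 to 26 January 2004: 20 + 26 = 46 days (rest of December, January).
46 ÷ 7 = 6 full weeks with remainder 4, so 6 more Thursdays after the first → 7.

7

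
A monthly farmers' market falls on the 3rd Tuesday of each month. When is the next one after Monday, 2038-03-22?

March 2038 starts on a Monday; its first Tuesday is the 2nd, so the 3rd Tuesday is the 16th — 2038-03-16.
That is not after 2038-03-22, so look at April 2038.
April 2038 starts on a Thursday; its first Tuesday is the 6th, so the 3rd Tuesday is the 20th — 2038-04-20.

2038-04-20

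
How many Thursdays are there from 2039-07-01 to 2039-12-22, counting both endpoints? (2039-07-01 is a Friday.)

25

2039-07-01 is a Friday; the first Thursday on or after it is 2039-07-07 (6 days later).
From 2039-07-07 to 2039-12-22: 24 + 31 + 30 + 31 + 30 + 22 = 168 days (rest of July, August, September, October, November, December).
168 ÷ 7 = 24 full weeks with remainder 0, so 24 more Thursdays after the first → 25.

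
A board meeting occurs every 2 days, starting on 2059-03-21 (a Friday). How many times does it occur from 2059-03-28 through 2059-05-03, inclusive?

18

Occurrences land 2·i days after 2059-03-21 for i = 0, 1, 2, …
2059-03-28 is 7 days after the start; 7 ÷ 2 = 3 remainder 1; since the remainder is 1, round up to i = 4. First occurrence in the window: #5 on 2059-03-29 (4×2 = 8 days in).
2059-05-03 is 43 days after the start; 43 ÷ 2 = 21 remainder 1. Last occurrence in the window: #22 on 2059-05-02.
Occurrences #5 through #22: 18 in total.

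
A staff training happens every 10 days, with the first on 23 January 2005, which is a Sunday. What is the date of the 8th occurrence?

The 8th occurrence is 7 intervals after the first: 7 × 10 = 70 days after 23 January 2005.
January has 31 days — 8 days to the end of January leaves 62.
February has 28 days (34 left).
March has 31 days (3 left).
3 days into April → 3 April 2005.

3 April 2005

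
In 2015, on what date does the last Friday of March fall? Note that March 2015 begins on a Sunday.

March 2015 begins on a Sunday, so the first Friday is March 6 (5 days later).
March 2015 has 31 days. Adding weeks: 6, 13, 20, 27 — the last one ≤ 31 is the 27th.

March 27, 2015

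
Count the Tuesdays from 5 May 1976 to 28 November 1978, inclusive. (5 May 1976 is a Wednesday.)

5 May 1976 is a Wednesday; the first Tuesday on or after it is 11 May 1976 (6 days later).
From 11 May 1976 to 28 November 1978: 234 + 365 + 332 = 931 days (rest of 1976, 1977, to 28 November 1978 in 1978).
931 ÷ 7 = 133 full weeks with remainder 0, so 133 more Tuesdays after the first → 134.

134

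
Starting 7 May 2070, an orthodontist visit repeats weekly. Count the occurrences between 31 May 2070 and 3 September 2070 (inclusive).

Occurrences land 7·i days after 7 May 2070 for i = 0, 1, 2, …
31 May 2070 is 24 days after the start; 24 ÷ 7 = 3 remainder 3; since the remainder is 3, round up to i = 4. First occurrence in the window: #5 on 4 June 2070 (4×7 = 28 days in).
3 September 2070 is 119 days after the start; 119 ÷ 7 = 17 remainder 0. Last occurrence in the window: #18 on 3 September 2070.
Occurrences #5 through #18: 14 in total.

14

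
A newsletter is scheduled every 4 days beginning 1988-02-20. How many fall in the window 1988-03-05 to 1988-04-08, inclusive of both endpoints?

Occurrences land 4·i days after 1988-02-20 for i = 0, 1, 2, …
1988-03-05 is 14 days after the start; 14 ÷ 4 = 3 remainder 2; since the remainder is 2, round up to i = 4. First occurrence in the window: #5 on 1988-03-07 (4×4 = 16 days in).
1988-04-08 is 48 days after the start; 48 ÷ 4 = 12 remainder 0. Last occurrence in the window: #13 on 1988-04-08.
Occurrences #5 through #13: 9 in total.

9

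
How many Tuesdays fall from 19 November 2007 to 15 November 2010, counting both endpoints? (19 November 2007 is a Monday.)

19 November 2007 is a Monday; the first Tuesday on or after it is 20 November 2007 (1 day later).
From 20 November 2007 to 15 November 2010: 41 + 366 + 365 + 319 = 1091 days (rest of 2007, 2008, 2009, to 15 November 2010 in 2010).
1091 ÷ 7 = 155 full weeks with remainder 6, so 155 more Tuesdays after the first → 156.

156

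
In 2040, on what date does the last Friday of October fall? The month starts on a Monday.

2040-10-26

October 2040 begins on a Monday, so the first Friday is October 5 (4 days later).
October 2040 has 31 days. Adding weeks: 5, 12, 19, 26 — the last one ≤ 31 is the 26th.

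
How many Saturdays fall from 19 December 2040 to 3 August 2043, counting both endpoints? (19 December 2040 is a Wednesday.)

19 December 2040 is a Wednesday; the first Saturday on or after it is 22 December 2040 (3 days later).
From 22 December 2040 to 3 August 2043: 9 + 365 + 365 + 215 = 954 days (rest of 2040, 2041, 2042, to 3 August 2043 in 2043).
954 ÷ 7 = 136 full weeks with remainder 2, so 136 more Saturdays after the first → 137.

137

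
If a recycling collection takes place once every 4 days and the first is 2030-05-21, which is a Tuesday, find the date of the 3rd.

The 3rd occurrence is 2 intervals after the first: 2 × 4 = 8 days after 2030-05-21.
8 days later is 2030-05-29.

2030-05-29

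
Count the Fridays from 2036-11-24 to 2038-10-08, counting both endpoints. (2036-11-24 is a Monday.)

2036-11-24 is a Monday; the first Friday on or after it is 2036-11-28 (4 days later).
From 2036-11-28 to 2038-10-08: 33 + 365 + 281 = 679 days (rest of 2036, 2037, to 2038-10-08 in 2038).
679 ÷ 7 = 97 full weeks with remainder 0, so 97 more Fridays after the first → 98.

98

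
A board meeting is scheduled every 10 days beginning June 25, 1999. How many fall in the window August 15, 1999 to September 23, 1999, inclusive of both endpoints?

4

Occurrences land 10·i days after June 25, 1999 for i = 0, 1, 2, …
August 15, 1999 is 51 days after the start; 51 ÷ 10 = 5 remainder 1; since the remainder is 1, round up to i = 6. First occurrence in the window: #7 on August 24, 1999 (6×10 = 60 days in).
September 23, 1999 is 90 days after the start; 90 ÷ 10 = 9 remainder 0. Last occurrence in the window: #10 on September 23, 1999.
Occurrences #7 through #10: 4 in total.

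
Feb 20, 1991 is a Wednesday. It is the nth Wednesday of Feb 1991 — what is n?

Day 20 falls in week ⌈20/7⌉ of the month.
Days 1–7 hold the 1st Wednesday, 8–14 the 2nd, 15–21 the 3rd, 22–28 the 4th, 29–31 the 5th.
20 is in the range for the 3rd.

3rd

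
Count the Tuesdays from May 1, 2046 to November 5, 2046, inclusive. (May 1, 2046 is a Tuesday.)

27

May 1, 2046 is a Tuesday; the first Tuesday on or after it is May 1, 2046.
From May 1, 2046 to November 5, 2046: 30 + 30 + 31 + 31 + 30 + 31 + 5 = 188 days (rest of May, June, July, August, September, October, November).
188 ÷ 7 = 26 full weeks with remainder 6, so 26 more Tuesdays after the first → 27.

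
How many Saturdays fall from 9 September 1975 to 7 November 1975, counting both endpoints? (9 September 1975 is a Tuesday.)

8

9 September 1975 is a Tuesday; the first Saturday on or after it is 13 September 1975 (4 days later).
From 13 September 1975 to 7 November 1975: 17 + 31 + 7 = 55 days (rest of September, October, November).
55 ÷ 7 = 7 full weeks with remainder 6, so 7 more Saturdays after the first → 8.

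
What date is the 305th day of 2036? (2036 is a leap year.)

January has 31 days (305 − 31 = 274 remain).
February has 29 days (274 − 29 = 245 remain).
March has 31 days (245 − 31 = 214 remain).
April has 30 days (214 − 30 = 184 remain).
May has 31 days (184 − 31 = 153 remain).
June has 30 days (153 − 30 = 123 remain).
July has 31 days (123 − 31 = 92 remain).
August has 31 days (92 − 31 = 61 remain).
September has 30 days (61 − 30 = 31 remain).
31 into October → October 31.

31 October 2036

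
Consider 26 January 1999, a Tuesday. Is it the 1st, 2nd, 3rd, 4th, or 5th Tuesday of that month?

Day 26 falls in week ⌈26/7⌉ of the month.
Days 1–7 hold the 1st Tuesday, 8–14 the 2nd, 15–21 the 3rd, 22–28 the 4th, 29–31 the 5th.
26 is in the range for the 4th.

4th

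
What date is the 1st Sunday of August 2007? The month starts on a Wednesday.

August 2007 begins on a Wednesday, so the first Sunday is August 5 (4 days later).

2007-08-05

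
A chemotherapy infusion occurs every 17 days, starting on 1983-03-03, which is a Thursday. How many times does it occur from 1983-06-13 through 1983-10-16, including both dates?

Occurrences land 17·i days after 1983-03-03 for i = 0, 1, 2, …
1983-06-13 is 102 days after the start; 102 ÷ 17 = 6 remainder 0. First occurrence in the window: #7 on 1983-06-13 (6×17 = 102 days in).
1983-10-16 is 227 days after the start; 227 ÷ 17 = 13 remainder 6. Last occurrence in the window: #14 on 1983-10-10.
Occurrences #7 through #14: 8 in total.

8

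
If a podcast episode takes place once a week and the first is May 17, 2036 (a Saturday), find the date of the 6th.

The 6th occurrence is 5 intervals after the first: 5 × 7 = 35 days after May 17, 2036.
May has 31 days — 14 days to the end of May leaves 21.
21 days into Jun → Jun 21, 2036.

Jun 21, 2036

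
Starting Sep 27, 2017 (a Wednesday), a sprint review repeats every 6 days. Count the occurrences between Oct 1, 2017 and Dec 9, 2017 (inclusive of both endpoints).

Occurrences land 6·i days after Sep 27, 2017 for i = 0, 1, 2, …
Oct 1, 2017 is 4 days after the start; 4 ÷ 6 = 0 remainder 4; since the remainder is 4, round up to i = 1. First occurrence in the window: #2 on Oct 3, 2017 (1×6 = 6 days in).
Dec 9, 2017 is 73 days after the start; 73 ÷ 6 = 12 remainder 1. Last occurrence in the window: #13 on Dec 8, 2017.
Occurrences #2 through #13: 12 in total.

12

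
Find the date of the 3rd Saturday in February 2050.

February 2050 begins on a Tuesday, so the first Saturday is February 5 (4 days later).
The 3rd Saturday is 2 weeks later: 5 + 14 = 19.

19 February 2050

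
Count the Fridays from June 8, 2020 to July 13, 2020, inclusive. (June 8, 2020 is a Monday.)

June 8, 2020 is a Monday; the first Friday on or after it is June 12, 2020 (4 days later).
From June 12, 2020 to July 13, 2020: 18 + 13 = 31 days (rest of June, July).
31 ÷ 7 = 4 full weeks with remainder 3, so 4 more Fridays after the first → 5.

5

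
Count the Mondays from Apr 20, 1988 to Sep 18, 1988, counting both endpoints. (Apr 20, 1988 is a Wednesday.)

21

Apr 20, 1988 is a Wednesday; the first Monday on or after it is Apr 25, 1988 (5 days later).
From Apr 25, 1988 to Sep 18, 1988: 5 + 31 + 30 + 31 + 31 + 18 = 146 days (rest of Apr, May, Jun, Jul, Aug, Sep).
146 ÷ 7 = 20 full weeks with remainder 6, so 20 more Mondays after the first → 21.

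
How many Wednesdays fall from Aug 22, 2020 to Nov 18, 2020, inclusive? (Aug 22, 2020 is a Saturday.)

Aug 22, 2020 is a Saturday; the first Wednesday on or after it is Aug 26, 2020 (4 days later).
From Aug 26, 2020 to Nov 18, 2020: 5 + 30 + 31 + 18 = 84 days (rest of Aug, Sep, Oct, Nov).
84 ÷ 7 = 12 full weeks with remainder 0, so 12 more Wednesdays after the first → 13.

13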